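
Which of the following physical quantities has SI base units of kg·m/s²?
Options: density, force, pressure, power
Checking the SI base units of each option:
  density (ρ = m/V): kg/m³  ✗
  force (F = ma): kg·m/s²  ✓ matches
  pressure (P = F/A): kg/(m·s²)  ✗
  power (P = W/t): kg·m²/s³  ✗

Only force has units kg·m/s².

Answer: force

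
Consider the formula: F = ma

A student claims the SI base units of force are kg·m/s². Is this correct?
Units of each symbol in F = ma:
  m (mass): kg
  a (acceleration): m/s²

Multiplying the contributions: [kg] · [m/s²]
Adding exponents of each base unit: kg: 1, m: 1, s: -2
SI base units of force: kg·m/s²

The claimed units kg·m/s² match the derived units, so the claim is correct.

Answer: Yes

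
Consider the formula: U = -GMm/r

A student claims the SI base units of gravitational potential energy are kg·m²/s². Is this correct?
Units of each symbol in U = -GMm/r:
  G (gravitational constant): m³/(kg·s²)
  M (mass): kg
  m (mass): kg
  r (distance): m  → in the denominator, contributes 1/m
  The minus sign does not affect the units.

Multiplying the contributions: [m³/(kg·s²)] · [kg] · [kg] · [1/m]
Adding exponents of each base unit: kg: 1, m: 2, s: -2
SI base units of gravitational potential energy: kg·m²/s²

The claimed units kg·m²/s² match the derived units, so the claim is correct.

Answer: Yes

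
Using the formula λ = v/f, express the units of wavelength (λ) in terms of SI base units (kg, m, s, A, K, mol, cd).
Units of each symbol in λ = v/f:
  v (wave speed): m/s
  f (frequency): 1/s  → in the denominator, contributes s

Multiplying the contributions: [m/s] · [s]
Adding exponents of each base unit: m: 1
SI base units of wavelength: m

Answer: m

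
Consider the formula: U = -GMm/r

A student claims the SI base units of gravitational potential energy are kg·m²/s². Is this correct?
Units of each symbol in U = -GMm/r:
  G (gravitational constant): m³/(kg·s²)
  M (mass): kg
  m (mass): kg
  r (distance): m  → in the denominator, contributes 1/m
  The minus sign does not affect the units.

Multiplying the contributions: [m³/(kg·s²)] · [kg] · [kg] · [1/m]
Adding exponents of each base unit: kg: 1, m: 2, s: -2
SI base units of gravitational potential energy: kg·m²/s²

The claimed units kg·m²/s² match the derived units, so the claim is correct.

Answer: Yes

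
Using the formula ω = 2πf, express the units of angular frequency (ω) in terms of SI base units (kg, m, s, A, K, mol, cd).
Units of each symbol in ω = 2πf:
  f (frequency): 1/s
  The factor 2π is dimensionless.

Multiplying the contributions: [1/s]
Adding exponents of each base unit: s: -1
SI base units of angular frequency: 1/s

Answer: 1/s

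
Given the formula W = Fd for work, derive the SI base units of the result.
Units of each symbol in W = Fd:
  F (force): kg·m/s²
  d (displacement): m

Multiplying the contributions: [kg·m/s²] · [m]
Adding exponents of each base unit: kg: 1, m: 2, s: -2
SI base units of work: kg·m²/s²

Answer: kg·m²/s²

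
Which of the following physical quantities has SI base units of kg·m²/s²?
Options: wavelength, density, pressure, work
Checking the SI base units of each option:
  wavelength (λ = v/f): m  ✗
  density (ρ = m/V): kg/m³  ✗
  pressure (P = F/A): kg/(m·s²)  ✗
  work (W = Fd): kg·m²/s²  ✓ matches

Only work has units kg·m²/s².

Answer: work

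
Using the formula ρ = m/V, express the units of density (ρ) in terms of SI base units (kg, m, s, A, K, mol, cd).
Units of each symbol in ρ = m/V:
  m (mass): kg
  V (volume): m³  → in the denominator, contributes 1/m³

Multiplying the contributions: [kg] · [1/m³]
Adding exponents of each base unit: kg: 1, m: -3
SI base units of density: kg/m³

Answer: kg/m³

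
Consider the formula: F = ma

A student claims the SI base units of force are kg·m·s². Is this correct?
Units of each symbol in F = ma:
  m (mass): kg
  a (acceleration): m/s²

Multiplying the contributions: [kg] · [m/s²]
Adding exponents of each base unit: kg: 1, m: 1, s: -2
SI base units of force: kg·m/s²

The claimed units kg·m·s² (exponents kg: 1, m: 1, s: 2) do not match the derived units kg·m/s² (exponents kg: 1, m: 1, s: -2), so the claim is incorrect.

Answer: No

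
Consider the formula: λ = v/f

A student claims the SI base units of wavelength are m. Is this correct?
Units of each symbol in λ = v/f:
  v (wave speed): m/s
  f (frequency): 1/s  → in the denominator, contributes s

Multiplying the contributions: [m/s] · [s]
Adding exponents of each base unit: m: 1
SI base units of wavelength: m

The claimed units m match the derived units, so the claim is correct.

Answer: Yes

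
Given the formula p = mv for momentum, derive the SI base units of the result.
Units of each symbol in p = mv:
  m (mass): kg
  v (velocity): m/s

Multiplying the contributions: [kg] · [m/s]
Adding exponents of each base unit: kg: 1, m: 1, s: -1
SI base units of momentum: kg·m/s

Answer: kg·m/s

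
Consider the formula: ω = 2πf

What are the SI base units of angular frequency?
Units of each symbol in ω = 2πf:
  f (frequency): 1/s
  The factor 2π is dimensionless.

Multiplying the contributions: [1/s]
Adding exponents of each base unit: s: -1
SI base units of angular frequency: 1/s

Answer: 1/s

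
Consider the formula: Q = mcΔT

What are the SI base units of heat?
Units of each symbol in Q = mcΔT:
  m (mass): kg
  c (specific heat capacity, in J/(kg·K)): m²/(s²·K)
  ΔT (temperature change): K

Multiplying the contributions: [kg] · [m²/(s²·K)] · [K]
Adding exponents of each base unit: kg: 1, m: 2, s: -2
SI base units of heat: kg·m²/s²

Answer: kg·m²/s²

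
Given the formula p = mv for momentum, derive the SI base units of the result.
Units of each symbol in p = mv:
  m (mass): kg
  v (velocity): m/s

Multiplying the contributions: [kg] · [m/s]
Adding exponents of each base unit: kg: 1, m: 1, s: -1
SI base units of momentum: kg·m/s

Answer: kg·m/s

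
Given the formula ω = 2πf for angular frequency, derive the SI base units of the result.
Units of each symbol in ω = 2πf:
  f (frequency): 1/s
  The factor 2π is dimensionless.

Multiplying the contributions: [1/s]
Adding exponents of each base unit: s: -1
SI base units of angular frequency: 1/s

Answer: 1/s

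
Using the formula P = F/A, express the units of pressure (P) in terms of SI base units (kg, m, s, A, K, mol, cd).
Units of each symbol in P = F/A:
  F (force): kg·m/s²
  A (area): m²  → in the denominator, contributes 1/m²

Multiplying the contributions: [kg·m/s²] · [1/m²]
Adding exponents of each base unit: kg: 1, m: -1, s: -2
SI base units of pressure: kg/(m·s²)

Answer: kg/(m·s²)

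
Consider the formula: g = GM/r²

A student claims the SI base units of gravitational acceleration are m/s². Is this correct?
Units of each symbol in g = GM/r²:
  G (gravitational constant): m³/(kg·s²)
  M (mass): kg
  r (distance): m  → to the power 2 in the denominator, contributes 1/m²

Multiplying the contributions: [m³/(kg·s²)] · [kg] · [1/m²]
Adding exponents of each base unit: m: 1, s: -2
SI base units of gravitational acceleration: m/s²

The claimed units m/s² match the derived units, so the claim is correct.

Answer: Yes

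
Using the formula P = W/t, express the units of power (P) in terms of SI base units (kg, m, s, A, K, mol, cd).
Units of each symbol in P = W/t:
  W (work): kg·m²/s²
  t (time): s  → in the denominator, contributes 1/s

Multiplying the contributions: [kg·m²/s²] · [1/s]
Adding exponents of each base unit: kg: 1, m: 2, s: -3
SI base units of power: kg·m²/s³

Answer: kg·m²/s³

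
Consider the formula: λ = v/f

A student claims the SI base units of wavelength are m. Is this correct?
Units of each symbol in λ = v/f:
  v (wave speed): m/s
  f (frequency): 1/s  → in the denominator, contributes s

Multiplying the contributions: [m/s] · [s]
Adding exponents of each base unit: m: 1
SI base units of wavelength: m

The claimed units m match the derived units, so the claim is correct.

Answer: Yes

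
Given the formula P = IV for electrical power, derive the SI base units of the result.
Units of each symbol in P = IV:
  I (current): A
  V (voltage, in volts): kg·m²/(s³·A)

Multiplying the contributions: [A] · [kg·m²/(s³·A)]
Adding exponents of each base unit: kg: 1, m: 2, s: -3
SI base units of electrical power: kg·m²/s³

Answer: kg·m²/s³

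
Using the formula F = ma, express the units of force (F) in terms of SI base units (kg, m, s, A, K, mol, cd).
Units of each symbol in F = ma:
  m (mass): kg
  a (acceleration): m/s²

Multiplying the contributions: [kg] · [m/s²]
Adding exponents of each base unit: kg: 1, m: 1, s: -2
SI base units of force: kg·m/s²

Answer: kg·m/s²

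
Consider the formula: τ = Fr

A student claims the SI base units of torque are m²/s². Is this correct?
Units of each symbol in τ = Fr:
  F (force): kg·m/s²
  r (lever arm): m

Multiplying the contributions: [kg·m/s²] · [m]
Adding exponents of each base unit: kg: 1, m: 2, s: -2
SI base units of torque: kg·m²/s²

The claimed units m²/s² (exponents m: 2, s: -2) do not match the derived units kg·m²/s² (exponents kg: 1, m: 2, s: -2), so the claim is incorrect.

Answer: No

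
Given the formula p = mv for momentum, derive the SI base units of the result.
Units of each symbol in p = mv:
  m (mass): kg
  v (velocity): m/s

Multiplying the contributions: [kg] · [m/s]
Adding exponents of each base unit: kg: 1, m: 1, s: -1
SI base units of momentum: kg·m/s

Answer: kg·m/s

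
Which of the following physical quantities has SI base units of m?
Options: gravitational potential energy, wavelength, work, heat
Checking the SI base units of each option:
  gravitational potential energy (U = -GMm/r): kg·m²/s²  ✗
  wavelength (λ = v/f): m  ✓ matches
  work (W = Fd): kg·m²/s²  ✗
  heat (Q = mcΔT): kg·m²/s²  ✗

Only wavelength has units m.

Answer: wavelength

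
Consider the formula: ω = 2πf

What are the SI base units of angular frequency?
Units of each symbol in ω = 2πf:
  f (frequency): 1/s
  The factor 2π is dimensionless.

Multiplying the contributions: [1/s]
Adding exponents of each base unit: s: -1
SI base units of angular frequency: 1/s

Answer: 1/s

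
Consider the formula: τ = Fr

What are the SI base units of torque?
Units of each symbol in τ = Fr:
  F (force): kg·m/s²
  r (lever arm): m

Multiplying the contributions: [kg·m/s²] · [m]
Adding exponents of each base unit: kg: 1, m: 2, s: -2
SI base units of torque: kg·m²/s²

Answer: kg·m²/s²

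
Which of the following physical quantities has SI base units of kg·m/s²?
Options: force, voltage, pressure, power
Checking the SI base units of each option:
  force (F = ma): kg·m/s²  ✓ matches
  voltage (V = IR): kg·m²/(s³·A)  ✗
  pressure (P = F/A): kg/(m·s²)  ✗
  power (P = W/t): kg·m²/s³  ✗

Only force has units kg·m/s².

Answer: force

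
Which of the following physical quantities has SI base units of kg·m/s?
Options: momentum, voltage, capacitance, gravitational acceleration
Checking the SI base units of each option:
  momentum (p = mv): kg·m/s  ✓ matches
  voltage (V = IR): kg·m²/(s³·A)  ✗
  capacitance (C = Q/V): s⁴·A²/(kg·m²)  ✗
  gravitational acceleration (g = GM/r²): m/s²  ✗

Only momentum has units kg·m/s.

Answer: momentum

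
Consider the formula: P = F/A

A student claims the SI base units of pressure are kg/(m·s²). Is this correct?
Units of each symbol in P = F/A:
  F (force): kg·m/s²
  A (area): m²  → in the denominator, contributes 1/m²

Multiplying the contributions: [kg·m/s²] · [1/m²]
Adding exponents of each base unit: kg: 1, m: -1, s: -2
SI base units of pressure: kg/(m·s²)

The claimed units kg/(m·s²) match the derived units, so the claim is correct.

Answer: Yes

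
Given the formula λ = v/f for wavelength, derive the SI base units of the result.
Units of each symbol in λ = v/f:
  v (wave speed): m/s
  f (frequency): 1/s  → in the denominator, contributes s

Multiplying the contributions: [m/s] · [s]
Adding exponents of each base unit: m: 1
SI base units of wavelength: m

Answer: m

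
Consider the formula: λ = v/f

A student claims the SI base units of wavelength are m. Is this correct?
Units of each symbol in λ = v/f:
  v (wave speed): m/s
  f (frequency): 1/s  → in the denominator, contributes s

Multiplying the contributions: [m/s] · [s]
Adding exponents of each base unit: m: 1
SI base units of wavelength: m

The claimed units m match the derived units, so the claim is correct.

Answer: Yes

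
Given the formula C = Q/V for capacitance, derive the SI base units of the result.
Units of each symbol in C = Q/V:
  Q (charge, in coulombs): s·A
  V (voltage, in volts): kg·m²/(s³·A)  → in the denominator, contributes s³·A/(kg·m²)

Multiplying the contributions: [s·A] · [s³·A/(kg·m²)]
Adding exponents of each base unit: kg: -1, m: -2, s: 4, A: 2
SI base units of capacitance: s⁴·A²/(kg·m²)

Answer: s⁴·A²/(kg·m²)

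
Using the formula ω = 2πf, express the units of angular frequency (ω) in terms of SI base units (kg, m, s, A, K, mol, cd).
Units of each symbol in ω = 2πf:
  f (frequency): 1/s
  The factor 2π is dimensionless.

Multiplying the contributions: [1/s]
Adding exponents of each base unit: s: -1
SI base units of angular frequency: 1/s

Answer: 1/s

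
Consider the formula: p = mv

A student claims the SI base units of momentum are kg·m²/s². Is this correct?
Units of each symbol in p = mv:
  m (mass): kg
  v (velocity): m/s

Multiplying the contributions: [kg] · [m/s]
Adding exponents of each base unit: kg: 1, m: 1, s: -1
SI base units of momentum: kg·m/s

The claimed units kg·m²/s² (exponents kg: 1, m: 2, s: -2) do not match the derived units kg·m/s (exponents kg: 1, m: 1, s: -1), so the claim is incorrect.

Answer: No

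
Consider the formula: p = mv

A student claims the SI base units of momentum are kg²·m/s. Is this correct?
Units of each symbol in p = mv:
  m (mass): kg
  v (velocity): m/s

Multiplying the contributions: [kg] · [m/s]
Adding exponents of each base unit: kg: 1, m: 1, s: -1
SI base units of momentum: kg·m/s

The claimed units kg²·m/s (exponents kg: 2, m: 1, s: -1) do not match the derived units kg·m/s (exponents kg: 1, m: 1, s: -1), so the claim is incorrect.

Answer: No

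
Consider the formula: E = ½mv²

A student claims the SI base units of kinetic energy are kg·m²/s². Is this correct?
Units of each symbol in E = ½mv²:
  m (mass): kg
  v (speed): m/s  → to the power 2, contributes m²/s²
  The factor ½ is dimensionless.

Multiplying the contributions: [kg] · [m²/s²]
Adding exponents of each base unit: kg: 1, m: 2, s: -2
SI base units of kinetic energy: kg·m²/s²

The claimed units kg·m²/s² match the derived units, so the claim is correct.

Answer: Yes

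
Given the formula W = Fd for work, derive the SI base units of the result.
Units of each symbol in W = Fd:
  F (force): kg·m/s²
  d (displacement): m

Multiplying the contributions: [kg·m/s²] · [m]
Adding exponents of each base unit: kg: 1, m: 2, s: -2
SI base units of work: kg·m²/s²

Answer: kg·m²/s²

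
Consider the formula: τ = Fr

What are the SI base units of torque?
Units of each symbol in τ = Fr:
  F (force): kg·m/s²
  r (lever arm): m

Multiplying the contributions: [kg·m/s²] · [m]
Adding exponents of each base unit: kg: 1, m: 2, s: -2
SI base units of torque: kg·m²/s²

Answer: kg·m²/s²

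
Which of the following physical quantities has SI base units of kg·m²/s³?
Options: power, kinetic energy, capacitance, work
Checking the SI base units of each option:
  power (P = W/t): kg·m²/s³  ✓ matches
  kinetic energy (E = ½mv²): kg·m²/s²  ✗
  capacitance (C = Q/V): s⁴·A²/(kg·m²)  ✗
  work (W = Fd): kg·m²/s²  ✗

Only power has units kg·m²/s³.

Answer: power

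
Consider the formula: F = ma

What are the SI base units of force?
Units of each symbol in F = ma:
  m (mass): kg
  a (acceleration): m/s²

Multiplying the contributions: [kg] · [m/s²]
Adding exponents of each base unit: kg: 1, m: 1, s: -2
SI base units of force: kg·m/s²

Answer: kg·m/s²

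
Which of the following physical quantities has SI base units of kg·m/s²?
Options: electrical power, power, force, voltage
Checking the SI base units of each option:
  electrical power (P = IV): kg·m²/s³  ✗
  power (P = W/t): kg·m²/s³  ✗
  force (F = ma): kg·m/s²  ✓ matches
  voltage (V = IR): kg·m²/(s³·A)  ✗

Only force has units kg·m/s².

Answer: force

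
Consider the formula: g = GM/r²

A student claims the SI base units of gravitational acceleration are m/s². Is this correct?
Units of each symbol in g = GM/r²:
  G (gravitational constant): m³/(kg·s²)
  M (mass): kg
  r (distance): m  → to the power 2 in the denominator, contributes 1/m²

Multiplying the contributions: [m³/(kg·s²)] · [kg] · [1/m²]
Adding exponents of each base unit: m: 1, s: -2
SI base units of gravitational acceleration: m/s²

The claimed units m/s² match the derived units, so the claim is correct.

Answer: Yes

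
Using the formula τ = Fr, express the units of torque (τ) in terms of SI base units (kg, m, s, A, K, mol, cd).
Units of each symbol in τ = Fr:
  F (force): kg·m/s²
  r (lever arm): m

Multiplying the contributions: [kg·m/s²] · [m]
Adding exponents of each base unit: kg: 1, m: 2, s: -2
SI base units of torque: kg·m²/s²

Answer: kg·m²/s²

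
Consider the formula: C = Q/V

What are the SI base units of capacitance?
Units of each symbol in C = Q/V:
  Q (charge, in coulombs): s·A
  V (voltage, in volts): kg·m²/(s³·A)  → in the denominator, contributes s³·A/(kg·m²)

Multiplying the contributions: [s·A] · [s³·A/(kg·m²)]
Adding exponents of each base unit: kg: -1, m: -2, s: 4, A: 2
SI base units of capacitance: s⁴·A²/(kg·m²)

Answer: s⁴·A²/(kg·m²)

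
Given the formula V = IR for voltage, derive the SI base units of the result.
Units of each symbol in V = IR:
  I (current): A
  R (resistance, in ohms): kg·m²/(s³·A²)

Multiplying the contributions: [A] · [kg·m²/(s³·A²)]
Adding exponents of each base unit: kg: 1, m: 2, s: -3, A: -1
SI base units of voltage: kg·m²/(s³·A)

Answer: kg·m²/(s³·A)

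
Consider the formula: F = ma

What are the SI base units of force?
Units of each symbol in F = ma:
  m (mass): kg
  a (acceleration): m/s²

Multiplying the contributions: [kg] · [m/s²]
Adding exponents of each base unit: kg: 1, m: 1, s: -2
SI base units of force: kg·m/s²

Answer: kg·m/s²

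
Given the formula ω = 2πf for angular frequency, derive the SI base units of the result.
Units of each symbol in ω = 2πf:
  f (frequency): 1/s
  The factor 2π is dimensionless.

Multiplying the contributions: [1/s]
Adding exponents of each base unit: s: -1
SI base units of angular frequency: 1/s

Answer: 1/s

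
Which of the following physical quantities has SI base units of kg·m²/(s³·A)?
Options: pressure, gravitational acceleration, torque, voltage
Checking the SI base units of each option:
  pressure (P = F/A): kg/(m·s²)  ✗
  gravitational acceleration (g = GM/r²): m/s²  ✗
  torque (τ = Fr): kg·m²/s²  ✗
  voltage (V = IR): kg·m²/(s³·A)  ✓ matches

Only voltage has units kg·m²/(s³·A).

Answer: voltage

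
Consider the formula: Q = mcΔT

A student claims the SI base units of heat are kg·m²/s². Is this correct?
Units of each symbol in Q = mcΔT:
  m (mass): kg
  c (specific heat capacity, in J/(kg·K)): m²/(s²·K)
  ΔT (temperature change): K

Multiplying the contributions: [kg] · [m²/(s²·K)] · [K]
Adding exponents of each base unit: kg: 1, m: 2, s: -2
SI base units of heat: kg·m²/s²

The claimed units kg·m²/s² match the derived units, so the claim is correct.

Answer: Yes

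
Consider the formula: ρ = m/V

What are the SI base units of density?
Units of each symbol in ρ = m/V:
  m (mass): kg
  V (volume): m³  → in the denominator, contributes 1/m³

Multiplying the contributions: [kg] · [1/m³]
Adding exponents of each base unit: kg: 1, m: -3
SI base units of density: kg/m³

Answer: kg/m³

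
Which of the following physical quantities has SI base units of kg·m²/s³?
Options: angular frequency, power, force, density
Checking the SI base units of each option:
  angular frequency (ω = 2πf): 1/s  ✗
  power (P = W/t): kg·m²/s³  ✓ matches
  force (F = ma): kg·m/s²  ✗
  density (ρ = m/V): kg/m³  ✗

Only power has units kg·m²/s³.

Answer: power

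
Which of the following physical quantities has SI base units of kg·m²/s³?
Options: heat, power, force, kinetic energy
Checking the SI base units of each option:
  heat (Q = mcΔT): kg·m²/s²  ✗
  power (P = W/t): kg·m²/s³  ✓ matches
  force (F = ma): kg·m/s²  ✗
  kinetic energy (E = ½mv²): kg·m²/s²  ✗

Only power has units kg·m²/s³.

Answer: power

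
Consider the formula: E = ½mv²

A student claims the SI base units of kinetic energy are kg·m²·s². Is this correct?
Units of each symbol in E = ½mv²:
  m (mass): kg
  v (speed): m/s  → to the power 2, contributes m²/s²
  The factor ½ is dimensionless.

Multiplying the contributions: [kg] · [m²/s²]
Adding exponents of each base unit: kg: 1, m: 2, s: -2
SI base units of kinetic energy: kg·m²/s²

The claimed units kg·m²·s² (exponents kg: 1, m: 2, s: 2) do not match the derived units kg·m²/s² (exponents kg: 1, m: 2, s: -2), so the claim is incorrect.

Answer: No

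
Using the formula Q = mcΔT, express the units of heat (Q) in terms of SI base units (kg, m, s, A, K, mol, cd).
Units of each symbol in Q = mcΔT:
  m (mass): kg
  c (specific heat capacity, in J/(kg·K)): m²/(s²·K)
  ΔT (temperature change): K

Multiplying the contributions: [kg] · [m²/(s²·K)] · [K]
Adding exponents of each base unit: kg: 1, m: 2, s: -2
SI base units of heat: kg·m²/s²

Answer: kg·m²/s²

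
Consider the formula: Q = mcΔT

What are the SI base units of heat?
Units of each symbol in Q = mcΔT:
  m (mass): kg
  c (specific heat capacity, in J/(kg·K)): m²/(s²·K)
  ΔT (temperature change): K

Multiplying the contributions: [kg] · [m²/(s²·K)] · [K]
Adding exponents of each base unit: kg: 1, m: 2, s: -2
SI base units of heat: kg·m²/s²

Answer: kg·m²/s²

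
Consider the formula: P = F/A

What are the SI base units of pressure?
Units of each symbol in P = F/A:
  F (force): kg·m/s²
  A (area): m²  → in the denominator, contributes 1/m²

Multiplying the contributions: [kg·m/s²] · [1/m²]
Adding exponents of each base unit: kg: 1, m: -1, s: -2
SI base units of pressure: kg/(m·s²)

Answer: kg/(m·s²)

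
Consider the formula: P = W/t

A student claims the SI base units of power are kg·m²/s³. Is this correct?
Units of each symbol in P = W/t:
  W (work): kg·m²/s²
  t (time): s  → in the denominator, contributes 1/s

Multiplying the contributions: [kg·m²/s²] · [1/s]
Adding exponents of each base unit: kg: 1, m: 2, s: -3
SI base units of power: kg·m²/s³

The claimed units kg·m²/s³ match the derived units, so the claim is correct.

Answer: Yes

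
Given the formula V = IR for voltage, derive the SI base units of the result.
Units of each symbol in V = IR:
  I (current): A
  R (resistance, in ohms): kg·m²/(s³·A²)

Multiplying the contributions: [A] · [kg·m²/(s³·A²)]
Adding exponents of each base unit: kg: 1, m: 2, s: -3, A: -1
SI base units of voltage: kg·m²/(s³·A)

Answer: kg·m²/(s³·A)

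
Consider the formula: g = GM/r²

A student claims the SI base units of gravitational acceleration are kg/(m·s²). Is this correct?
Units of each symbol in g = GM/r²:
  G (gravitational constant): m³/(kg·s²)
  M (mass): kg
  r (distance): m  → to the power 2 in the denominator, contributes 1/m²

Multiplying the contributions: [m³/(kg·s²)] · [kg] · [1/m²]
Adding exponents of each base unit: m: 1, s: -2
SI base units of gravitational acceleration: m/s²

The claimed units kg/(m·s²) (exponents kg: 1, m: -1, s: -2) do not match the derived units m/s² (exponents m: 1, s: -2), so the claim is incorrect.

Answer: No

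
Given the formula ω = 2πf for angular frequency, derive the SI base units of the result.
Units of each symbol in ω = 2πf:
  f (frequency): 1/s
  The factor 2π is dimensionless.

Multiplying the contributions: [1/s]
Adding exponents of each base unit: s: -1
SI base units of angular frequency: 1/s

Answer: 1/s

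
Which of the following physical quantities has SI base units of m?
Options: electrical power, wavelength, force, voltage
Checking the SI base units of each option:
  electrical power (P = IV): kg·m²/s³  ✗
  wavelength (λ = v/f): m  ✓ matches
  force (F = ma): kg·m/s²  ✗
  voltage (V = IR): kg·m²/(s³·A)  ✗

Only wavelength has units m.

Answer: wavelength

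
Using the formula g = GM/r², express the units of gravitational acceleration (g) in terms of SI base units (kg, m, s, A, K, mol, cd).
Units of each symbol in g = GM/r²:
  G (gravitational constant): m³/(kg·s²)
  M (mass): kg
  r (distance): m  → to the power 2 in the denominator, contributes 1/m²

Multiplying the contributions: [m³/(kg·s²)] · [kg] · [1/m²]
Adding exponents of each base unit: m: 1, s: -2
SI base units of gravitational acceleration: m/s²

Answer: m/s²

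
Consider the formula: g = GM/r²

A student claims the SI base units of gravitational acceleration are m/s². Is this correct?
Units of each symbol in g = GM/r²:
  G (gravitational constant): m³/(kg·s²)
  M (mass): kg
  r (distance): m  → to the power 2 in the denominator, contributes 1/m²

Multiplying the contributions: [m³/(kg·s²)] · [kg] · [1/m²]
Adding exponents of each base unit: m: 1, s: -2
SI base units of gravitational acceleration: m/s²

The claimed units m/s² match the derived units, so the claim is correct.

Answer: Yes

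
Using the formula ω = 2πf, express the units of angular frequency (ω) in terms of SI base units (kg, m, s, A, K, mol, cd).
Units of each symbol in ω = 2πf:
  f (frequency): 1/s
  The factor 2π is dimensionless.

Multiplying the contributions: [1/s]
Adding exponents of each base unit: s: -1
SI base units of angular frequency: 1/s

Answer: 1/s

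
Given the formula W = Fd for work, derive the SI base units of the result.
Units of each symbol in W = Fd:
  F (force): kg·m/s²
  d (displacement): m

Multiplying the contributions: [kg·m/s²] · [m]
Adding exponents of each base unit: kg: 1, m: 2, s: -2
SI base units of work: kg·m²/s²

Answer: kg·m²/s²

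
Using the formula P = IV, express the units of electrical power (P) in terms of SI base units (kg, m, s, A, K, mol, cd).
Units of each symbol in P = IV:
  I (current): A
  V (voltage, in volts): kg·m²/(s³·A)

Multiplying the contributions: [A] · [kg·m²/(s³·A)]
Adding exponents of each base unit: kg: 1, m: 2, s: -3
SI base units of electrical power: kg·m²/s³

Answer: kg·m²/s³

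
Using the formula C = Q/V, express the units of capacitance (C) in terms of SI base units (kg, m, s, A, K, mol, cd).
Units of each symbol in C = Q/V:
  Q (charge, in coulombs): s·A
  V (voltage, in volts): kg·m²/(s³·A)  → in the denominator, contributes s³·A/(kg·m²)

Multiplying the contributions: [s·A] · [s³·A/(kg·m²)]
Adding exponents of each base unit: kg: -1, m: -2, s: 4, A: 2
SI base units of capacitance: s⁴·A²/(kg·m²)

Answer: s⁴·A²/(kg·m²)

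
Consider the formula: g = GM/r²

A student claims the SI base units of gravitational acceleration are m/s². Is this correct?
Units of each symbol in g = GM/r²:
  G (gravitational constant): m³/(kg·s²)
  M (mass): kg
  r (distance): m  → to the power 2 in the denominator, contributes 1/m²

Multiplying the contributions: [m³/(kg·s²)] · [kg] · [1/m²]
Adding exponents of each base unit: m: 1, s: -2
SI base units of gravitational acceleration: m/s²

The claimed units m/s² match the derived units, so the claim is correct.

Answer: Yes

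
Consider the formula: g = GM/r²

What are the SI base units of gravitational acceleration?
Units of each symbol in g = GM/r²:
  G (gravitational constant): m³/(kg·s²)
  M (mass): kg
  r (distance): m  → to the power 2 in the denominator, contributes 1/m²

Multiplying the contributions: [m³/(kg·s²)] · [kg] · [1/m²]
Adding exponents of each base unit: m: 1, s: -2
SI base units of gravitational acceleration: m/s²

Answer: m/s²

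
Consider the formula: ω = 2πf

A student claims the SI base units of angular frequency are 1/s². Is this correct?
Units of each symbol in ω = 2πf:
  f (frequency): 1/s
  The factor 2π is dimensionless.

Multiplying the contributions: [1/s]
Adding exponents of each base unit: s: -1
SI base units of angular frequency: 1/s

The claimed units 1/s² (exponents s: -2) do not match the derived units 1/s (exponents s: -1), so the claim is incorrect.

Answer: No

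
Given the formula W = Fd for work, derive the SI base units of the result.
Units of each symbol in W = Fd:
  F (force): kg·m/s²
  d (displacement): m

Multiplying the contributions: [kg·m/s²] · [m]
Adding exponents of each base unit: kg: 1, m: 2, s: -2
SI base units of work: kg·m²/s²

Answer: kg·m²/s²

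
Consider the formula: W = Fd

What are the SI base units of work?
Units of each symbol in W = Fd:
  F (force): kg·m/s²
  d (displacement): m

Multiplying the contributions: [kg·m/s²] · [m]
Adding exponents of each base unit: kg: 1, m: 2, s: -2
SI base units of work: kg·m²/s²

Answer: kg·m²/s²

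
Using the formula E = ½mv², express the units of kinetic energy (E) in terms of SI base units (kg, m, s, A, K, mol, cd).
Units of each symbol in E = ½mv²:
  m (mass): kg
  v (speed): m/s  → to the power 2, contributes m²/s²
  The factor ½ is dimensionless.

Multiplying the contributions: [kg] · [m²/s²]
Adding exponents of each base unit: kg: 1, m: 2, s: -2
SI base units of kinetic energy: kg·m²/s²

Answer: kg·m²/s²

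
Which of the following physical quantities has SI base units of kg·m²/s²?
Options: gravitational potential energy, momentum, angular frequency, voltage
Checking the SI base units of each option:
  gravitational potential energy (U = -GMm/r): kg·m²/s²  ✓ matches
  momentum (p = mv): kg·m/s  ✗
  angular frequency (ω = 2πf): 1/s  ✗
  voltage (V = IR): kg·m²/(s³·A)  ✗

Only gravitational potential energy has units kg·m²/s².

Answer: gravitational potential energy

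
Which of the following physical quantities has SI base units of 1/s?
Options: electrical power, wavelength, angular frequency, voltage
Checking the SI base units of each option:
  electrical power (P = IV): kg·m²/s³  ✗
  wavelength (λ = v/f): m  ✗
  angular frequency (ω = 2πf): 1/s  ✓ matches
  voltage (V = IR): kg·m²/(s³·A)  ✗

Only angular frequency has units 1/s.

Answer: angular frequency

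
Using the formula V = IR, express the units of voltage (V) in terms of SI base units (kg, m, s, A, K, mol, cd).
Units of each symbol in V = IR:
  I (current): A
  R (resistance, in ohms): kg·m²/(s³·A²)

Multiplying the contributions: [A] · [kg·m²/(s³·A²)]
Adding exponents of each base unit: kg: 1, m: 2, s: -3, A: -1
SI base units of voltage: kg·m²/(s³·A)

Answer: kg·m²/(s³·A)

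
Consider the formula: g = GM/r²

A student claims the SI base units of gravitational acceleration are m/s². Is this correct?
Units of each symbol in g = GM/r²:
  G (gravitational constant): m³/(kg·s²)
  M (mass): kg
  r (distance): m  → to the power 2 in the denominator, contributes 1/m²

Multiplying the contributions: [m³/(kg·s²)] · [kg] · [1/m²]
Adding exponents of each base unit: m: 1, s: -2
SI base units of gravitational acceleration: m/s²

The claimed units m/s² match the derived units, so the claim is correct.

Answer: Yes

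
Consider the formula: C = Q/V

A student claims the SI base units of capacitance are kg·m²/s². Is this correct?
Units of each symbol in C = Q/V:
  Q (charge, in coulombs): s·A
  V (voltage, in volts): kg·m²/(s³·A)  → in the denominator, contributes s³·A/(kg·m²)

Multiplying the contributions: [s·A] · [s³·A/(kg·m²)]
Adding exponents of each base unit: kg: -1, m: -2, s: 4, A: 2
SI base units of capacitance: s⁴·A²/(kg·m²)

The claimed units kg·m²/s² (exponents kg: 1, m: 2, s: -2) do not match the derived units s⁴·A²/(kg·m²) (exponents kg: -1, m: -2, s: 4, A: 2), so the claim is incorrect.

Answer: No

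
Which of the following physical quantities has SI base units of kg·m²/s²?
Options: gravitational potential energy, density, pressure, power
Checking the SI base units of each option:
  gravitational potential energy (U = -GMm/r): kg·m²/s²  ✓ matches
  density (ρ = m/V): kg/m³  ✗
  pressure (P = F/A): kg/(m·s²)  ✗
  power (P = W/t): kg·m²/s³  ✗

Only gravitational potential energy has units kg·m²/s².

Answer: gravitational potential energy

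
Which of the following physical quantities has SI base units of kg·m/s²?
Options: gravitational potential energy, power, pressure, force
Checking the SI base units of each option:
  gravitational potential energy (U = -GMm/r): kg·m²/s²  ✗
  power (P = W/t): kg·m²/s³  ✗
  pressure (P = F/A): kg/(m·s²)  ✗
  force (F = ma): kg·m/s²  ✓ matches

Only force has units kg·m/s².

Answer: force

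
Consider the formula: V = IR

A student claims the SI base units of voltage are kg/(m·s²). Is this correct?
Units of each symbol in V = IR:
  I (current): A
  R (resistance, in ohms): kg·m²/(s³·A²)

Multiplying the contributions: [A] · [kg·m²/(s³·A²)]
Adding exponents of each base unit: kg: 1, m: 2, s: -3, A: -1
SI base units of voltage: kg·m²/(s³·A)

The claimed units kg/(m·s²) (exponents kg: 1, m: -1, s: -2) do not match the derived units kg·m²/(s³·A) (exponents kg: 1, m: 2, s: -3, A: -1), so the claim is incorrect.

Answer: No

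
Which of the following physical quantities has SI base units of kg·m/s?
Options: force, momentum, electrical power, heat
Checking the SI base units of each option:
  force (F = ma): kg·m/s²  ✗
  momentum (p = mv): kg·m/s  ✓ matches
  electrical power (P = IV): kg·m²/s³  ✗
  heat (Q = mcΔT): kg·m²/s²  ✗

Only momentum has units kg·m/s.

Answer: momentum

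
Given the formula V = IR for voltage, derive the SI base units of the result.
Units of each symbol in V = IR:
  I (current): A
  R (resistance, in ohms): kg·m²/(s³·A²)

Multiplying the contributions: [A] · [kg·m²/(s³·A²)]
Adding exponents of each base unit: kg: 1, m: 2, s: -3, A: -1
SI base units of voltage: kg·m²/(s³·A)

Answer: kg·m²/(s³·A)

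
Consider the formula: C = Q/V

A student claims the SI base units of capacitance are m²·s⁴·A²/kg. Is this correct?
Units of each symbol in C = Q/V:
  Q (charge, in coulombs): s·A
  V (voltage, in volts): kg·m²/(s³·A)  → in the denominator, contributes s³·A/(kg·m²)

Multiplying the contributions: [s·A] · [s³·A/(kg·m²)]
Adding exponents of each base unit: kg: -1, m: -2, s: 4, A: 2
SI base units of capacitance: s⁴·A²/(kg·m²)

The claimed units m²·s⁴·A²/kg (exponents kg: -1, m: 2, s: 4, A: 2) do not match the derived units s⁴·A²/(kg·m²) (exponents kg: -1, m: -2, s: 4, A: 2), so the claim is incorrect.

Answer: No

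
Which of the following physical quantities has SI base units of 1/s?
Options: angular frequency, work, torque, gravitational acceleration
Checking the SI base units of each option:
  angular frequency (ω = 2πf): 1/s  ✓ matches
  work (W = Fd): kg·m²/s²  ✗
  torque (τ = Fr): kg·m²/s²  ✗
  gravitational acceleration (g = GM/r²): m/s²  ✗

Only angular frequency has units 1/s.

Answer: angular frequency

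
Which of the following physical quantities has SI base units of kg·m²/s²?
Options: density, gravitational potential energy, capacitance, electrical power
Checking the SI base units of each option:
  density (ρ = m/V): kg/m³  ✗
  gravitational potential energy (U = -GMm/r): kg·m²/s²  ✓ matches
  capacitance (C = Q/V): s⁴·A²/(kg·m²)  ✗
  electrical power (P = IV): kg·m²/s³  ✗

Only gravitational potential energy has units kg·m²/s².

Answer: gravitational potential energy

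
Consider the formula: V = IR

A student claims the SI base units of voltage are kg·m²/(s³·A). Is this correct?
Units of each symbol in V = IR:
  I (current): A
  R (resistance, in ohms): kg·m²/(s³·A²)

Multiplying the contributions: [A] · [kg·m²/(s³·A²)]
Adding exponents of each base unit: kg: 1, m: 2, s: -3, A: -1
SI base units of voltage: kg·m²/(s³·A)

The claimed units kg·m²/(s³·A) match the derived units, so the claim is correct.

Answer: Yes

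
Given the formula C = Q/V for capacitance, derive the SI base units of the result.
Units of each symbol in C = Q/V:
  Q (charge, in coulombs): s·A
  V (voltage, in volts): kg·m²/(s³·A)  → in the denominator, contributes s³·A/(kg·m²)

Multiplying the contributions: [s·A] · [s³·A/(kg·m²)]
Adding exponents of each base unit: kg: -1, m: -2, s: 4, A: 2
SI base units of capacitance: s⁴·A²/(kg·m²)

Answer: s⁴·A²/(kg·m²)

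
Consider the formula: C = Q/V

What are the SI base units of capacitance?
Units of each symbol in C = Q/V:
  Q (charge, in coulombs): s·A
  V (voltage, in volts): kg·m²/(s³·A)  → in the denominator, contributes s³·A/(kg·m²)

Multiplying the contributions: [s·A] · [s³·A/(kg·m²)]
Adding exponents of each base unit: kg: -1, m: -2, s: 4, A: 2
SI base units of capacitance: s⁴·A²/(kg·m²)

Answer: s⁴·A²/(kg·m²)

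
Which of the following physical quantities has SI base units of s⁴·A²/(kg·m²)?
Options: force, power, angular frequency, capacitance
Checking the SI base units of each option:
  force (F = ma): kg·m/s²  ✗
  power (P = W/t): kg·m²/s³  ✗
  angular frequency (ω = 2πf): 1/s  ✗
  capacitance (C = Q/V): s⁴·A²/(kg·m²)  ✓ matches

Only capacitance has units s⁴·A²/(kg·m²).

Answer: capacitance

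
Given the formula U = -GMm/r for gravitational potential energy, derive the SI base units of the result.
Units of each symbol in U = -GMm/r:
  G (gravitational constant): m³/(kg·s²)
  M (mass): kg
  m (mass): kg
  r (distance): m  → in the denominator, contributes 1/m
  The minus sign does not affect the units.

Multiplying the contributions: [m³/(kg·s²)] · [kg] · [kg] · [1/m]
Adding exponents of each base unit: kg: 1, m: 2, s: -2
SI base units of gravitational potential energy: kg·m²/s²

Answer: kg·m²/s²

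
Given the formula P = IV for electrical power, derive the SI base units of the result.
Units of each symbol in P = IV:
  I (current): A
  V (voltage, in volts): kg·m²/(s³·A)

Multiplying the contributions: [A] · [kg·m²/(s³·A)]
Adding exponents of each base unit: kg: 1, m: 2, s: -3
SI base units of electrical power: kg·m²/s³

Answer: kg·m²/s³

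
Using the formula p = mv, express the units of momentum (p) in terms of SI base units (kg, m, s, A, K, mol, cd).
Units of each symbol in p = mv:
  m (mass): kg
  v (velocity): m/s

Multiplying the contributions: [kg] · [m/s]
Adding exponents of each base unit: kg: 1, m: 1, s: -1
SI base units of momentum: kg·m/s

Answer: kg·m/s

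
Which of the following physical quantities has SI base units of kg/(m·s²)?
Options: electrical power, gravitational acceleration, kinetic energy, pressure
Checking the SI base units of each option:
  electrical power (P = IV): kg·m²/s³  ✗
  gravitational acceleration (g = GM/r²): m/s²  ✗
  kinetic energy (E = ½mv²): kg·m²/s²  ✗
  pressure (P = F/A): kg/(m·s²)  ✓ matches

Only pressure has units kg/(m·s²).

Answer: pressure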